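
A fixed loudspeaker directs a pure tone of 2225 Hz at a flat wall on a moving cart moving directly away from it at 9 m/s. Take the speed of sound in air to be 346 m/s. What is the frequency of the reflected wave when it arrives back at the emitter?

The flat wall on a moving cart first receives the wave as a moving observer: f₁ = f₀ · (v − u)/v = 2225 × (346 − 9)/346 ≈ 2167 Hz.
On reflection it acts as a source moving away from the stationary detector: f₂ = f₁ · v/(v + u) = 2167 × 346/355 ≈ 2112 Hz.
Equivalently f₂ = f₀ · (v − u)/(v + u).

2112 Hz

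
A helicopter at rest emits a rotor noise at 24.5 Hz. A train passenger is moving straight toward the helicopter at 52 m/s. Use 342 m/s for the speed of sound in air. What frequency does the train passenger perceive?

28.2 Hz

Only the observer moves, toward the source, so f' = f · (v + v_o)/v.
f' = 24.5 × (342 + 52)/342 = 24.5 × 394/342 ≈ 28.2 Hz.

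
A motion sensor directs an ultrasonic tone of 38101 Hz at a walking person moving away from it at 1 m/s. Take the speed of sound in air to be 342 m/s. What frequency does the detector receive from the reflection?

37879 Hz

At the walking person (a moving observer), f₁ = f₀ · (v − u)/v = 38101 × 341/342 ≈ 37990 Hz.
The reflection then acts as a moving source: f₂ = f₁ · v/(v + u) ≈ 37879 Hz.
Equivalently f₂ = f₀ · (v − u)/(v + u).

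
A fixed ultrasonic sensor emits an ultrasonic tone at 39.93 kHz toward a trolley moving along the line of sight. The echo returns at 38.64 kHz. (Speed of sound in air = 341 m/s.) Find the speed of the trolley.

Double Doppler shift off a moving reflector: f₂ = f₀ · (v + u)/(v − u) (u > 0 toward emitter).
Rearranging, u = v · (f₂ − f₀)/(f₂ + f₀) = 341 × -1.29/78.57 ≈ -5.6 m/s.
So the trolley is moving at 5.6 m/s away from the emitter.

5.6 m/s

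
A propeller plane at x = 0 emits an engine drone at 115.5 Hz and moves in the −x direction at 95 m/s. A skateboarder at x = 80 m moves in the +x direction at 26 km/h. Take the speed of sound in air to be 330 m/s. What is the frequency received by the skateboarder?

88 Hz

26 km/h = 7.222 m/s.
The observer lies on the +x side, so the source is heading away from the observer and the observer is heading away from the source.
With source receding and observer receding, f' = f · (v − v_o)/(v + v_s).
f' = 115.5 × (330 − 7.222)/(330 + 95) = 115.5 × 322.78/425 ≈ 88 Hz.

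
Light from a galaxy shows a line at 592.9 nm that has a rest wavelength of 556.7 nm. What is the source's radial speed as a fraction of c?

0.063

λ'/λ₀ = 1.0650 > 1 (redshift), so the source is receding.
λ'/λ₀ = √((1 + β)/(1 − β)) for a receding source ⇒ β = (r² − 1)/(r² + 1) with r = λ'/λ₀.
β = (1.1343 − 1)/(1.1343 + 1) ≈ 0.063.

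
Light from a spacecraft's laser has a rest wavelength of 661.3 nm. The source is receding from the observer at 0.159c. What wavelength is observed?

Relativistic Doppler for wavelength: λ' = λ₀ · √((1 + β)/(1 − β)).
λ' = 661.3 × √(1.1590/0.8410) = 661.3 × 1.17393 ≈ 776.3 nm.

776.3 nm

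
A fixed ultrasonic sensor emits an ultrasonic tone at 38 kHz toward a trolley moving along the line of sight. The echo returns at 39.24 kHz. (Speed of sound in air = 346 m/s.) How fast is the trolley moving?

Double Doppler shift off a moving reflector: f₂ = f₀ · (v + u)/(v − u) (u > 0 toward emitter).
Rearranging, u = v · (f₂ − f₀)/(f₂ + f₀) = 346 × 1.24/77.24 ≈ 5.6 m/s.
So the trolley is moving at 5.6 m/s toward the emitter.

5.6 m/s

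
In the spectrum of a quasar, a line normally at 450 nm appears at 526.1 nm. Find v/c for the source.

λ'/λ₀ = 1.1691 > 1 (redshift), so the source is receding.
λ'/λ₀ = √((1 + β)/(1 − β)) for a receding source ⇒ β = (r² − 1)/(r² + 1) with r = λ'/λ₀.
β = (1.3668 − 1)/(1.3668 + 1) ≈ 0.155.

0.155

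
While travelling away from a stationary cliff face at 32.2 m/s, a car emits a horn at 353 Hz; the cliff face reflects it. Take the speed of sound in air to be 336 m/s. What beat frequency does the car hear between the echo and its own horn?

The cliff face receives the sound from a moving source: f₁ = f₀ · v/(v + v_e) = 353 × 336/368.2 ≈ 322.1 Hz.
On the return leg the car is a moving observer: f₂ = f₁ · (v − v_e)/v = 322.1 × 303.8/336 ≈ 291.3 Hz.
Equivalently f₂ = f₀ · (v − v_e)/(v + v_e).
Beat against the emitted tone: |f₂ − f₀| = 2v_e·f₀/(v + v_e) = 2 × 32.2 × 353/368.2 ≈ 62 Hz.

62 Hz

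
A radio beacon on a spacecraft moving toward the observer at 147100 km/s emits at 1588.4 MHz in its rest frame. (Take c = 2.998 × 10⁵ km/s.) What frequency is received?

2717.3 MHz

β = v/c = 147100/299800 = 0.4907.
Relativistic Doppler for frequency: f' = f₀ · √((1 + β)/(1 − β)).
f' = 1588.4 × √(1.4907/0.5093) = 1588.4 × 1.71075 ≈ 2717.3 MHz.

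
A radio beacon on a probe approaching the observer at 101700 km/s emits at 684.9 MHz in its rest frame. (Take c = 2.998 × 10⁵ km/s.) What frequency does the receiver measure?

β = v/c = 101700/299800 = 0.3392.
Relativistic Doppler for frequency: f' = f₀ · √((1 + β)/(1 − β)).
f' = 684.9 × √(1.3392/0.6608) = 684.9 × 1.42364 ≈ 975.1 MHz.

975.1 MHz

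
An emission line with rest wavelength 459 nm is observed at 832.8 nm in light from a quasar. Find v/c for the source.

λ'/λ₀ = 1.8144 > 1 (redshift), so the source is receding.
λ'/λ₀ = √((1 + β)/(1 − β)) for a receding source ⇒ β = (r² − 1)/(r² + 1) with r = λ'/λ₀.
β = (3.2920 − 1)/(3.2920 + 1) ≈ 0.534.

0.534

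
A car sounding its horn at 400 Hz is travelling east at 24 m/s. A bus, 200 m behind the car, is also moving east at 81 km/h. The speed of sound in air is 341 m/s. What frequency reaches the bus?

81 km/h = 22.5 m/s.
The bus is behind, so the car is moving away from it while the bus is moving toward the car.
Both move, so f' = f · (v + v_o)/(v + v_s).
f' = 400 × (341 + 22.5)/(341 + 24) = 400 × 363.5/365 ≈ 398 Hz.

398 Hz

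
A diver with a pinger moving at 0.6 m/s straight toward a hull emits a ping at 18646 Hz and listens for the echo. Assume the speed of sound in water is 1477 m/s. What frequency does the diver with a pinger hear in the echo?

18661 Hz

The hull receives the sound from a moving source: f₁ = f₀ · v/(v − v_e) = 18646 × 1477/1476.4 ≈ 18654 Hz.
On the return leg the diver with a pinger is a moving observer: f₂ = f₁ · (v + v_e)/v = 18654 × 1477.6/1477 ≈ 18661 Hz.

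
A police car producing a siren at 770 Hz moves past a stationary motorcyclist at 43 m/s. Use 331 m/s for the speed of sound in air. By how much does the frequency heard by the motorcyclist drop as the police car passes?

203 Hz

Approaching: f₁ = f · v/(v − v_s) = 770 × 331/288 ≈ 885 Hz.
Receding: f₂ = f · v/(v + v_s) = 770 × 331/374 ≈ 681 Hz.
Drop: f₁ − f₂ = 2f·v·v_s/(v² − v_s²) = 2 × 770 × 331 × 43/(331² − 43²) ≈ 203 Hz.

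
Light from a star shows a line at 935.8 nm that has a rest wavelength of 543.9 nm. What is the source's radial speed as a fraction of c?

λ'/λ₀ = 1.7205 > 1 (redshift), so the source is receding.
λ'/λ₀ = √((1 + β)/(1 − β)) for a receding source ⇒ β = (r² − 1)/(r² + 1) with r = λ'/λ₀.
β = (2.9602 − 1)/(2.9602 + 1) ≈ 0.495.

0.495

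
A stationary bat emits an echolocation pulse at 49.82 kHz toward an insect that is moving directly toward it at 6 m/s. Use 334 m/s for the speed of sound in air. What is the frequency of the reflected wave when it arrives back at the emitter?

51.6 kHz

The insect first receives the wave as a moving observer: f₁ = f₀ · (v + u)/v = 49.82 × (334 + 6)/334 ≈ 50.7 kHz.
The reflection then acts as a moving source: f₂ = f₁ · v/(v − u) ≈ 51.6 kHz.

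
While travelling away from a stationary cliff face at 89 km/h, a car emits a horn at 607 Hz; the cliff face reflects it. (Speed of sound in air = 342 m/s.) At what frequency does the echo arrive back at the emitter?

525 Hz

89 km/h = 24.72 m/s.
The cliff face receives the sound from a moving source: f₁ = f₀ · v/(v + v_e) = 607 × 342/366.72 ≈ 566 Hz.
On the return leg the car is a moving observer: f₂ = f₁ · (v − v_e)/v = 566 × 317.28/342 ≈ 525 Hz.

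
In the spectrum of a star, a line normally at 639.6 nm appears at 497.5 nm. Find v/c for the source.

λ'/λ₀ = 0.7778 < 1 (blueshift), so the source is approaching.
λ'/λ₀ = √((1 − β)/(1 + β)) for an approaching source ⇒ β = (1 − r²)/(1 + r²) with r = λ'/λ₀.
β = (1 − 0.6050)/(1 + 0.6050) ≈ 0.246.

0.246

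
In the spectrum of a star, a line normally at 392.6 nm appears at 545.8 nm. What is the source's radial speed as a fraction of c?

λ'/λ₀ = 1.3902 > 1 (redshift), so the source is receding.
λ'/λ₀ = √((1 + β)/(1 − β)) for a receding source ⇒ β = (r² − 1)/(r² + 1) with r = λ'/λ₀.
β = (1.9327 − 1)/(1.9327 + 1) ≈ 0.318.

0.318c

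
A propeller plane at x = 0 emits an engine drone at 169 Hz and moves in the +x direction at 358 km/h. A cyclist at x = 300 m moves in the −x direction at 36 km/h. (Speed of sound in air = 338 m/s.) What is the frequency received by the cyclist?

358 km/h = 99.44 m/s; 36 km/h = 10 m/s.
The observer lies on the +x side, so the source is heading toward the observer and the observer is heading toward the source.
General Doppler shift: f' = f · (v + v_o)/(v − v_s).
f' = 169 × (338 + 10)/(338 − 99.44) = 169 × 348/238.56 ≈ 247 Hz.

247 Hz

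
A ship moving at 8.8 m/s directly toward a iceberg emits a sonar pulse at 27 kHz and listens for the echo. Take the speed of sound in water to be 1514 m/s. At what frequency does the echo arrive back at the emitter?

27.3 kHz

The iceberg receives the sound from a moving source: f₁ = f₀ · v/(v − v_e) = 27 × 1514/1505.2 ≈ 27.2 kHz.
On the return leg the ship is a moving observer: f₂ = f₁ · (v + v_e)/v = 27.2 × 1522.8/1514 ≈ 27.3 kHz.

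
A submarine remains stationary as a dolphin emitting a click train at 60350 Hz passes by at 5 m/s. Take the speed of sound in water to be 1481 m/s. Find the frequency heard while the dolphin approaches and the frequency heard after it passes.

Approaching: f₁ = f · v/(v − v_s) = 60350 × 1481/1476 ≈ 60554 Hz.
Receding: f₂ = f · v/(v + v_s) = 60350 × 1481/1486 ≈ 60147 Hz.

60554 Hz approaching; 60147 Hz receding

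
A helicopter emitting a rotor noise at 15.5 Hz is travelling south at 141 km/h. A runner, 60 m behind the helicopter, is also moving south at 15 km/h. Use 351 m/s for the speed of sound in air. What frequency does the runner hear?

141 km/h = 39.17 m/s; 15 km/h = 4.167 m/s.
The runner is behind, so the helicopter is moving away from it while the runner is moving toward the helicopter.
Both move, so f' = f · (v + v_o)/(v + v_s).
f' = 15.5 × (351 + 4.167)/(351 + 39.17) = 15.5 × 355.17/390.17 ≈ 14.1 Hz.

14.1 Hz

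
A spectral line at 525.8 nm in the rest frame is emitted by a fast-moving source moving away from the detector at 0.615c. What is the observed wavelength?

1076.9 nm

Relativistic Doppler for wavelength: λ' = λ₀ · √((1 + β)/(1 − β)).
λ' = 525.8 × √(1.6150/0.3850) = 525.8 × 2.04812 ≈ 1076.9 nm.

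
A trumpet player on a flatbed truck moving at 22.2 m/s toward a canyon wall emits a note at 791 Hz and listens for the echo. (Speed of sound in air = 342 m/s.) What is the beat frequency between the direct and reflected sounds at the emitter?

110 Hz

The canyon wall receives the sound from a moving source: f₁ = f₀ · v/(v − v_e) = 791 × 342/319.8 ≈ 845.9 Hz.
On the return leg the trumpet player on a flatbed truck is a moving observer: f₂ = f₁ · (v + v_e)/v = 845.9 × 364.2/342 ≈ 900.8 Hz.
Equivalently f₂ = f₀ · (v + v_e)/(v − v_e).
Beat against the emitted tone: |f₂ − f₀| = 2v_e·f₀/(v − v_e) = 2 × 22.2 × 791/319.8 ≈ 110 Hz.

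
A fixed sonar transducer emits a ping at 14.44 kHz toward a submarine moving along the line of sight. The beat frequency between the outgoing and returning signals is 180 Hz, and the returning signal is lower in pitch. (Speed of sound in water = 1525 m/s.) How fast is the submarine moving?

9.6 m/s

Double Doppler shift off a moving reflector: f₂ = f₀ · (v + u)/(v − u) (u > 0 toward emitter).
Returning signal is lower, so f₂ = f₀ − Δf = 14440 − 180 = 14260 Hz.
Rearranging, u = v · (f₂ − f₀)/(f₂ + f₀) = 1525 × -180/28700 ≈ -9.6 m/s.
So the submarine is moving at 9.6 m/s away from the emitter.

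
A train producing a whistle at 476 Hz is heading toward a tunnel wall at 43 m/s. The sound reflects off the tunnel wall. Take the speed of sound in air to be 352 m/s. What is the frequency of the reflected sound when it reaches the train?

608 Hz

The tunnel wall receives the sound from a moving source: f₁ = f₀ · v/(v − v_e) = 476 × 352/309 ≈ 542 Hz.
On the return leg the train is a moving observer: f₂ = f₁ · (v + v_e)/v = 542 × 395/352 ≈ 608 Hz.
Equivalently f₂ = f₀ · (v + v_e)/(v − v_e).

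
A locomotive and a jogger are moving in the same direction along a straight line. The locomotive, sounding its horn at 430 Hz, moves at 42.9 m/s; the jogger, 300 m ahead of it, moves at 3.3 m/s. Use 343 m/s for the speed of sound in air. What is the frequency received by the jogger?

The jogger is ahead, so the locomotive is moving toward it while the jogger is moving away from the locomotive.
General Doppler shift: f' = f · (v − v_o)/(v − v_s).
f' = 430 × (343 − 3.3)/(343 − 42.9) = 430 × 339.7/300.1 ≈ 487 Hz.

487 Hz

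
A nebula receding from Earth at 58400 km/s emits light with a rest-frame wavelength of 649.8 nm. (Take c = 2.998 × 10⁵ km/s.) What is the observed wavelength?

791.5 nm

β = v/c = 58400/299800 = 0.1948.
Relativistic Doppler for wavelength: λ' = λ₀ · √((1 + β)/(1 − β)).
λ' = 649.8 × √(1.1948/0.8052) = 649.8 × 1.21813 ≈ 791.5 nm.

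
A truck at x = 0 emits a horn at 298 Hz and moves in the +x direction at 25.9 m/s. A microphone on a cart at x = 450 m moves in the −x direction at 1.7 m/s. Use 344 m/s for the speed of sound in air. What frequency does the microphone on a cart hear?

The observer lies on the +x side, so the source is heading toward the observer and the observer is heading toward the source.
Both move, so f' = f · (v + v_o)/(v − v_s).
f' = 298 × (344 + 1.7)/(344 − 25.9) = 298 × 345.7/318.1 ≈ 324 Hz.

324 Hz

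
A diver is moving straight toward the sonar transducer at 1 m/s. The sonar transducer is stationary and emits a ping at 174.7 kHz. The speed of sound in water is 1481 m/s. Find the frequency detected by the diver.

Only the observer moves, toward the source, so f' = f · (v + v_o)/v.
f' = 174.7 × (1481 + 1)/1481 = 174.7 × 1482/1481 ≈ 174.8 kHz.

174.8 kHz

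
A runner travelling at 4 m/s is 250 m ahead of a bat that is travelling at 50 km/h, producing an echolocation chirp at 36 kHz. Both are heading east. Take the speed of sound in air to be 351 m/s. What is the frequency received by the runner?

50 km/h = 13.89 m/s.
The runner is ahead, so the bat is moving toward it while the runner is moving away from the bat.
With source approaching and observer receding, f' = f · (v − v_o)/(v − v_s).
f' = 36 × (351 − 4)/(351 − 13.89) = 36 × 347/337.11 ≈ 37.1 kHz.

37.1 kHz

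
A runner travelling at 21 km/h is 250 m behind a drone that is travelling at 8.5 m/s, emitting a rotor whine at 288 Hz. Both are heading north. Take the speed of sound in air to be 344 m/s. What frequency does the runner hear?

21 km/h = 5.833 m/s.
The runner is behind, so the drone is moving away from it while the runner is moving toward the drone.
Both move, so f' = f · (v + v_o)/(v + v_s).
f' = 288 × (344 + 5.833)/(344 + 8.5) = 288 × 349.83/352.5 ≈ 286 Hz.

286 Hz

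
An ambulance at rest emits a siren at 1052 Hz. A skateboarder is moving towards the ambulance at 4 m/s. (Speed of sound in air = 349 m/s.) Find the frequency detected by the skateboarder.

1064 Hz

Moving observer, stationary source: f' = f · (v + v_o)/v.
f' = 1052 × (349 + 4)/349 = 1052 × 353/349 ≈ 1064 Hz.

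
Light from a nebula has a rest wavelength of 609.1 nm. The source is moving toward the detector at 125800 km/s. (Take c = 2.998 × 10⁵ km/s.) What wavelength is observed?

β = v/c = 125800/299800 = 0.4196.
Relativistic Doppler for wavelength: λ' = λ₀ · √((1 − β)/(1 + β)).
λ' = 609.1 × √(0.5804/1.4196) = 609.1 × 0.63940 ≈ 389.5 nm.

389.5 nm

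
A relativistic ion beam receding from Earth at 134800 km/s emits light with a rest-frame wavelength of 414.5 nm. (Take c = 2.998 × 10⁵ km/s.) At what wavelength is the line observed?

β = v/c = 134800/299800 = 0.4496.
Relativistic Doppler for wavelength: λ' = λ₀ · √((1 + β)/(1 − β)).
λ' = 414.5 × √(1.4496/0.5504) = 414.5 × 1.62294 ≈ 672.7 nm.

672.7 nm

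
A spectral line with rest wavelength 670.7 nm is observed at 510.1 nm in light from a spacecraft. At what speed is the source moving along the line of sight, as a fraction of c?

λ'/λ₀ = 0.7605 < 1 (blueshift), so the source is approaching.
λ'/λ₀ = √((1 − β)/(1 + β)) for an approaching source ⇒ β = (1 − r²)/(1 + r²) with r = λ'/λ₀.
β = (1 − 0.5784)/(1 + 0.5784) ≈ 0.267.

0.267c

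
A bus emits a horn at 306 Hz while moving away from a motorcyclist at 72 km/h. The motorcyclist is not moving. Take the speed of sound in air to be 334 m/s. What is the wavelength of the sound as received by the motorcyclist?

1.16 m

72 km/h = 20 m/s.
Moving source, stationary observer: f' = f · v/(v + v_s) since the source is receding.
f' = 306 × 334/(334 + 20) ≈ 289 Hz.
λ' = v/f' = 334/288.712 ≈ 1.16 m.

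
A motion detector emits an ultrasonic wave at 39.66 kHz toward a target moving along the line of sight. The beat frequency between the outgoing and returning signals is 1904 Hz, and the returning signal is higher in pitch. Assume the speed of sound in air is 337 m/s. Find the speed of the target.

7.9 m/s

Double Doppler shift off a moving reflector: f₂ = f₀ · (v + u)/(v − u) (u > 0 toward emitter).
Returning signal is higher, so f₂ = f₀ + Δf = 39660 + 1904 = 41564 Hz.
Rearranging, u = v · (f₂ − f₀)/(f₂ + f₀) = 337 × 1904/81224 ≈ 7.9 m/s.
So the target is moving at 7.9 m/s toward the emitter.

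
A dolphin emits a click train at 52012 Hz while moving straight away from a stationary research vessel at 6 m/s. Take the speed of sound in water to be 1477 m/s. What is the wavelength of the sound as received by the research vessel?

2.9 cm

With the source moving away from a stationary observer, f' = f · v/(v + v_s).
f' = 52012 × 1477/(1477 + 6) ≈ 51802 Hz.
λ' = v/f' = 1477/51801.6 ≈ 2.9 cm.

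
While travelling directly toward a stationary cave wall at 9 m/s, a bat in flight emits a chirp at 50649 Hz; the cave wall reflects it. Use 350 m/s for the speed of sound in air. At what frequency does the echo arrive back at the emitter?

The cave wall receives the sound from a moving source: f₁ = f₀ · v/(v − v_e) = 50649 × 350/341 ≈ 51986 Hz.
On the return leg the bat in flight is a moving observer: f₂ = f₁ · (v + v_e)/v = 51986 × 359/350 ≈ 53323 Hz.
Equivalently f₂ = f₀ · (v + v_e)/(v − v_e).

53323 Hz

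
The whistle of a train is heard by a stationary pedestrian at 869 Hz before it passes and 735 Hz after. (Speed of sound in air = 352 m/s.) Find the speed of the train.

f₁/f₂ = (v + v_s)/(v − v_s), so v_s = v · (f₁ − f₂)/(f₁ + f₂).
v_s = 352 × (869 − 735)/(869 + 735) = 352 × 134/1604 ≈ 29 m/s.

29 m/s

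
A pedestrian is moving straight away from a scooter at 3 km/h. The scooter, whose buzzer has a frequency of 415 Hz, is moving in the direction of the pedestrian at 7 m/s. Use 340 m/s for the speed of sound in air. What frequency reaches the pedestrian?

423 Hz

3 km/h = 0.8333 m/s.
Both move, so f' = f · (v − v_o)/(v − v_s).
f' = 415 × (340 − 0.8333)/(340 − 7) = 415 × 339.17/333 ≈ 423 Hz.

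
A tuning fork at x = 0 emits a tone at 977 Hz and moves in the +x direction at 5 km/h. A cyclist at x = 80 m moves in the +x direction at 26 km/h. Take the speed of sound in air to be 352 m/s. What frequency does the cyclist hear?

961 Hz

5 km/h = 1.389 m/s; 26 km/h = 7.222 m/s.
The observer lies on the +x side, so the source is heading toward the observer and the observer is heading away from the source.
General Doppler shift: f' = f · (v − v_o)/(v − v_s).
f' = 977 × (352 − 7.222)/(352 − 1.389) = 977 × 344.78/350.61 ≈ 961 Hz.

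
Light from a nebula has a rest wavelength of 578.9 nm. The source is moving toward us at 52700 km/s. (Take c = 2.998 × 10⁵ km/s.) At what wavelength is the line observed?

β = v/c = 52700/299800 = 0.1758.
Relativistic Doppler for wavelength: λ' = λ₀ · √((1 − β)/(1 + β)).
λ' = 578.9 × √(0.8242/1.1758) = 578.9 × 0.83725 ≈ 484.7 nm.

484.7 nm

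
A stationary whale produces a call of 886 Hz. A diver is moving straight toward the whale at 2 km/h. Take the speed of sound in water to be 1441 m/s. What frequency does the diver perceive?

886 Hz

2 km/h = 0.5556 m/s.
Moving observer, stationary source: f' = f · (v + v_o)/v.
f' = 886 × (1441 + 0.5556)/1441 = 886 × 1441.6/1441 ≈ 886 Hz.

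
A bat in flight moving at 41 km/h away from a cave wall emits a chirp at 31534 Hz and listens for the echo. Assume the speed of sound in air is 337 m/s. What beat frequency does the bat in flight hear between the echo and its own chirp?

2062 Hz

41 km/h = 11.39 m/s.
The cave wall receives the sound from a moving source: f₁ = f₀ · v/(v + v_e) = 31534 × 337/348.39 ≈ 30503 Hz.
On the return leg the bat in flight is a moving observer: f₂ = f₁ · (v − v_e)/v = 30503 × 325.61/337 ≈ 29472 Hz.
Equivalently f₂ = f₀ · (v − v_e)/(v + v_e).
Beat against the emitted tone: |f₂ − f₀| = 2v_e·f₀/(v + v_e) = 2 × 11.39 × 31534/348.39 ≈ 2062 Hz.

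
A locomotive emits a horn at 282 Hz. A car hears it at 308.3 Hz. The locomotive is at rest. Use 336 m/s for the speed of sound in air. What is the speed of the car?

f' > f, so the car is approaching.
f' = f · (v + v_o)/v ⇒ v_o = v · |f'/f − 1|.
v_o = 336 × |308.3/282 − 1| = 336 × 0.09326 ≈ 31 m/s.

31 m/s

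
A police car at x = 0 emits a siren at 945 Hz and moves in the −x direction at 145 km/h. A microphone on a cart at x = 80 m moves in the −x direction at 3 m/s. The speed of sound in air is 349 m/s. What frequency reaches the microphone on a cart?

855 Hz

145 km/h = 40.28 m/s.
The observer lies on the +x side, so the source is heading away from the observer and the observer is heading toward the source.
With source receding and observer approaching, f' = f · (v + v_o)/(v + v_s).
f' = 945 × (349 + 3)/(349 + 40.28) = 945 × 352/389.28 ≈ 855 Hz.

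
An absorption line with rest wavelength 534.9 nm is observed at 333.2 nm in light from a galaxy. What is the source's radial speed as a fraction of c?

0.441

λ'/λ₀ = 0.6229 < 1 (blueshift), so the source is approaching.
λ'/λ₀ = √((1 − β)/(1 + β)) for an approaching source ⇒ β = (1 − r²)/(1 + r²) with r = λ'/λ₀.
β = (1 − 0.3880)/(1 + 0.3880) ≈ 0.441.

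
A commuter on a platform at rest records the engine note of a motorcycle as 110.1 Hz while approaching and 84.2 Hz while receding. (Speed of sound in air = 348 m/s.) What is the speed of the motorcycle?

46 m/s

f₁/f₂ = (v + v_s)/(v − v_s), so v_s = v · (f₁ − f₂)/(f₁ + f₂).
v_s = 348 × (110.1 − 84.2)/(110.1 + 84.2) = 348 × 25.9/194.3 ≈ 46 m/s.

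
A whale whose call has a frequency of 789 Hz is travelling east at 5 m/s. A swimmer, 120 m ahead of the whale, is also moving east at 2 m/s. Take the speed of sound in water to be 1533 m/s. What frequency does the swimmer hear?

791 Hz

The swimmer is ahead, so the whale is moving toward it while the swimmer is moving away from the whale.
Both move, so f' = f · (v − v_o)/(v − v_s).
f' = 789 × (1533 − 2)/(1533 − 5) = 789 × 1531/1528 ≈ 791 Hz.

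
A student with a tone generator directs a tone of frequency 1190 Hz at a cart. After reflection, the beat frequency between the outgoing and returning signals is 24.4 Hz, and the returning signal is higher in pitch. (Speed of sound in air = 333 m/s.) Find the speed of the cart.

Double Doppler shift off a moving reflector: f₂ = f₀ · (v + u)/(v − u) (u > 0 toward emitter).
Returning signal is higher, so f₂ = f₀ + Δf = 1190 + 24.4 = 1214.4 Hz.
Rearranging, u = v · (f₂ − f₀)/(f₂ + f₀) = 333 × 24.4/2404.4 ≈ 3.4 m/s.
So the cart is moving at 3.4 m/s toward the emitter.

3.4 m/s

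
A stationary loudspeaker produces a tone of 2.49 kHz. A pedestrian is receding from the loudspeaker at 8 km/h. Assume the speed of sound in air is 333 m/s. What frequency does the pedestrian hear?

8 km/h = 2.222 m/s.
Moving observer, stationary source: f' = f · (v − v_o)/v.
f' = 2.49 × (333 − 2.222)/333 = 2.49 × 330.78/333 ≈ 2.47 kHz.

2.47 kHz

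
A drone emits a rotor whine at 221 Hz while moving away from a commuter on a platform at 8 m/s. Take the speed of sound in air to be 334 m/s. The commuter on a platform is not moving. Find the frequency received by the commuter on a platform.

216 Hz

Only the source moves, away from the listener, so f' = f · v/(v + v_s).
f' = 221 × 334/(334 + 8) = 221 × 334/342 ≈ 216 Hz.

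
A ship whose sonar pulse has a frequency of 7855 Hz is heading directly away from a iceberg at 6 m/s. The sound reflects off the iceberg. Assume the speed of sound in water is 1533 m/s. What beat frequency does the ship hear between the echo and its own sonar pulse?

The iceberg receives the sound from a moving source: f₁ = f₀ · v/(v + v_e) = 7855 × 1533/1539 ≈ 7824.4 Hz.
On the return leg the ship is a moving observer: f₂ = f₁ · (v − v_e)/v = 7824.4 × 1527/1533 ≈ 7793.8 Hz.
Beat against the emitted tone: |f₂ − f₀| = 2v_e·f₀/(v + v_e) = 2 × 6 × 7855/1539 ≈ 61 Hz.

61 Hz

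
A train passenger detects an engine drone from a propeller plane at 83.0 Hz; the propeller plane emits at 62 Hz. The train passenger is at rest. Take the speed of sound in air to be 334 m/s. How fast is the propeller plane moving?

f' > f, so the propeller plane is approaching.
f' = f · v/(v − v_s) ⇒ v_s = v · |1 − f/f'|.
v_s = 334 × |1 − 62/83.0| = 334 × 0.253 ≈ 85 m/s.

85 m/s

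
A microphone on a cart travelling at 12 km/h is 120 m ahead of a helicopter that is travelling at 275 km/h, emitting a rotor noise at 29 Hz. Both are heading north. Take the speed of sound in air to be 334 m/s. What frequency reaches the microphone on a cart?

37.2 Hz

275 km/h = 76.39 m/s; 12 km/h = 3.333 m/s.
The microphone on a cart is ahead, so the helicopter is moving toward it while the microphone on a cart is moving away from the helicopter.
General Doppler shift: f' = f · (v − v_o)/(v − v_s).
f' = 29 × (334 − 3.333)/(334 − 76.39) = 29 × 330.67/257.61 ≈ 37.2 Hz.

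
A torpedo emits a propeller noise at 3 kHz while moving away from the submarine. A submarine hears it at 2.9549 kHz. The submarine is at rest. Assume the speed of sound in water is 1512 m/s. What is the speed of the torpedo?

f' = f · v/(v + v_s) ⇒ v_s = v · |1 − f/f'|.
v_s = 1512 × |1 − 3/2.9549| = 1512 × 0.01526 ≈ 23.1 m/s.

23.1 m/s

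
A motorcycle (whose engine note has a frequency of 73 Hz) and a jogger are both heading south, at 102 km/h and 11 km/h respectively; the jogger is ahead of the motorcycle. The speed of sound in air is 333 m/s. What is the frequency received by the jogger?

79 Hz

102 km/h = 28.33 m/s; 11 km/h = 3.056 m/s.
The jogger is ahead, so the motorcycle is moving toward it while the jogger is moving away from the motorcycle.
With source approaching and observer receding, f' = f · (v − v_o)/(v − v_s).
f' = 73 × (333 − 3.056)/(333 − 28.33) = 73 × 329.94/304.67 ≈ 79 Hz.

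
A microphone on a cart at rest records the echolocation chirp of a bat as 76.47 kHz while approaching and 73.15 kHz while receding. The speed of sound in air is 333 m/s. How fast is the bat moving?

f₁/f₂ = (v + v_s)/(v − v_s), so v_s = v · (f₁ − f₂)/(f₁ + f₂).
v_s = 333 × (76.47 − 73.15)/(76.47 + 73.15) = 333 × 3.32/149.62 ≈ 7.4 m/s.

7.4 m/s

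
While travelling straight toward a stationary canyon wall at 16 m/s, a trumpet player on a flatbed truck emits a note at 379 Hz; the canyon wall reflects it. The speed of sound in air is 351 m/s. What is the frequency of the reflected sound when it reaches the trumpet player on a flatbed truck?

The canyon wall receives the sound from a moving source: f₁ = f₀ · v/(v − v_e) = 379 × 351/335 ≈ 397 Hz.
On the return leg the trumpet player on a flatbed truck is a moving observer: f₂ = f₁ · (v + v_e)/v = 397 × 367/351 ≈ 415 Hz.
Equivalently f₂ = f₀ · (v + v_e)/(v − v_e).

415 Hz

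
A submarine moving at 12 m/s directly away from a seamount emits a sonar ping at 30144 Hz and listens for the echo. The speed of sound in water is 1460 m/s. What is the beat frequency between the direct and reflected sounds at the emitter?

491 Hz

The seamount receives the sound from a moving source: f₁ = f₀ · v/(v + v_e) = 30144 × 1460/1472 ≈ 29898 Hz.
On the return leg the submarine is a moving observer: f₂ = f₁ · (v − v_e)/v = 29898 × 1448/1460 ≈ 29653 Hz.
Equivalently f₂ = f₀ · (v − v_e)/(v + v_e).
Beat against the emitted tone: |f₂ − f₀| = 2v_e·f₀/(v + v_e) = 2 × 12 × 30144/1472 ≈ 491 Hz.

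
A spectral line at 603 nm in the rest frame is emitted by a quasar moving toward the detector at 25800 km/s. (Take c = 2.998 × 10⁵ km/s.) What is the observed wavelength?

β = v/c = 25800/299800 = 0.0861.
Relativistic Doppler for wavelength: λ' = λ₀ · √((1 − β)/(1 + β)).
λ' = 603 × √(0.9139/1.0861) = 603 × 0.91735 ≈ 553.2 nm.

553.2 nm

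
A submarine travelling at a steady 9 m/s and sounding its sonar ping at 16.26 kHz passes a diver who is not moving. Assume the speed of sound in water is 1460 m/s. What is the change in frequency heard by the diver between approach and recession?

0.200 kHz

Approaching: f₁ = f · v/(v − v_s) = 16.26 × 1460/1451 ≈ 16.361 kHz.
Receding: f₂ = f · v/(v + v_s) = 16.26 × 1460/1469 ≈ 16.160 kHz.
Drop: f₁ − f₂ = 2f·v·v_s/(v² − v_s²) = 2 × 16.26 × 1460 × 9/(1460² − 9²) ≈ 0.200 kHz.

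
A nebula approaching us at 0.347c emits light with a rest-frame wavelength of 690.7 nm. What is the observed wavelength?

480.9 nm

Relativistic Doppler for wavelength: λ' = λ₀ · √((1 − β)/(1 + β)).
λ' = 690.7 × √(0.6530/1.3470) = 690.7 × 0.69626 ≈ 480.9 nm.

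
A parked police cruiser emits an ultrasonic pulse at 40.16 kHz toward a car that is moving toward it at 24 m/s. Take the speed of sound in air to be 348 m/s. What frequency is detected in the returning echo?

The car first receives the wave as a moving observer: f₁ = f₀ · (v + u)/v = 40.16 × (348 + 24)/348 ≈ 42.9 kHz.
The reflection then acts as a moving source: f₂ = f₁ · v/(v − u) ≈ 46.1 kHz.
Equivalently f₂ = f₀ · (v + u)/(v − u).

46.1 kHz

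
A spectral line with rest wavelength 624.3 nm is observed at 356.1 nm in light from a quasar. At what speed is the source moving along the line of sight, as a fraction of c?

0.509

λ'/λ₀ = 0.5704 < 1 (blueshift), so the source is approaching.
λ'/λ₀ = √((1 − β)/(1 + β)) for an approaching source ⇒ β = (1 − r²)/(1 + r²) with r = λ'/λ₀.
β = (1 − 0.3254)/(1 + 0.3254) ≈ 0.509.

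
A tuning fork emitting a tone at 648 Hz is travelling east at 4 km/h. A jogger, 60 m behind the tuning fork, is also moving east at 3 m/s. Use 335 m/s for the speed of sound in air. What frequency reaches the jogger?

652 Hz

4 km/h = 1.111 m/s.
The jogger is behind, so the tuning fork is moving away from it while the jogger is moving toward the tuning fork.
General Doppler shift: f' = f · (v + v_o)/(v + v_s).
f' = 648 × (335 + 3)/(335 + 1.111) = 648 × 338/336.11 ≈ 652 Hz.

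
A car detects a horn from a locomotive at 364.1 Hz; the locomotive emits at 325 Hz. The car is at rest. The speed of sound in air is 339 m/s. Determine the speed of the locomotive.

36 m/s

f' > f, so the locomotive is approaching.
f' = f · v/(v − v_s) ⇒ v_s = v · |1 − f/f'|.
v_s = 339 × |1 − 325/364.1| = 339 × 0.1074 ≈ 36 m/s.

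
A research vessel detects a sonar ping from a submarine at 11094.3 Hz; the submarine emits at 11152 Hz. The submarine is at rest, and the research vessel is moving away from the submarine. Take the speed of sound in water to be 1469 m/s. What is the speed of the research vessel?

f' = f · (v − v_o)/v ⇒ v_o = v · |f'/f − 1|.
v_o = 1469 × |11094.3/11152 − 1| = 1469 × 0.005174 ≈ 7.6 m/s.

7.6 m/s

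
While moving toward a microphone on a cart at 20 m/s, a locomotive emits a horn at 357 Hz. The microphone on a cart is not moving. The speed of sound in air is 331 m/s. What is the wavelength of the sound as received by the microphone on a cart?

Only the source moves, toward the listener, so f' = f · v/(v − v_s).
f' = 357 × 331/(331 − 20) ≈ 380 Hz.
λ' = v/f' = 331/379.958 ≈ 87.1 cm.

87.1 cm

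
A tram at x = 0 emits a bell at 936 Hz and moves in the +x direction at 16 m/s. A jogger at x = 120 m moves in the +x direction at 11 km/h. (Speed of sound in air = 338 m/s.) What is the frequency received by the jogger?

11 km/h = 3.056 m/s.
The observer lies on the +x side, so the source is heading toward the observer and the observer is heading away from the source.
General Doppler shift: f' = f · (v − v_o)/(v − v_s).
f' = 936 × (338 − 3.056)/(338 − 16) = 936 × 334.94/322 ≈ 974 Hz.

974 Hz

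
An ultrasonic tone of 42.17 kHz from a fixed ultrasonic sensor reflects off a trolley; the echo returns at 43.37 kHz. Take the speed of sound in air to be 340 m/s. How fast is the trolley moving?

Double Doppler shift off a moving reflector: f₂ = f₀ · (v + u)/(v − u) (u > 0 toward emitter).
Rearranging, u = v · (f₂ − f₀)/(f₂ + f₀) = 340 × 1.20/85.54 ≈ 4.8 m/s.
So the trolley is moving at 4.8 m/s toward the emitter.

4.8 m/s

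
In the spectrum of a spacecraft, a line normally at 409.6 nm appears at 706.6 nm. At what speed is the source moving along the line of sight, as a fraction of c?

0.497

λ'/λ₀ = 1.7251 > 1 (redshift), so the source is receding.
λ'/λ₀ = √((1 + β)/(1 − β)) for a receding source ⇒ β = (r² − 1)/(r² + 1) with r = λ'/λ₀.
β = (2.9760 − 1)/(2.9760 + 1) ≈ 0.497.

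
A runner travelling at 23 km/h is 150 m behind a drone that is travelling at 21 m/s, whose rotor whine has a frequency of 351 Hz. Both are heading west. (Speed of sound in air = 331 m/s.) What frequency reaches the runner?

336 Hz

23 km/h = 6.389 m/s.
The runner is behind, so the drone is moving away from it while the runner is moving toward the drone.
General Doppler shift: f' = f · (v + v_o)/(v + v_s).
f' = 351 × (331 + 6.389)/(331 + 21) = 351 × 337.39/352 ≈ 336 Hz.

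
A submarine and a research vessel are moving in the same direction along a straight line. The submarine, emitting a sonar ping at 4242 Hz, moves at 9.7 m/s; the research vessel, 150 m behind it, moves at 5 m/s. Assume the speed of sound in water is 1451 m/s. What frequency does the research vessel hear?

The research vessel is behind, so the submarine is moving away from it while the research vessel is moving toward the submarine.
With source receding and observer approaching, f' = f · (v + v_o)/(v + v_s).
f' = 4242 × (1451 + 5)/(1451 + 9.7) = 4242 × 1456/1460.7 ≈ 4228 Hz.

4228 Hz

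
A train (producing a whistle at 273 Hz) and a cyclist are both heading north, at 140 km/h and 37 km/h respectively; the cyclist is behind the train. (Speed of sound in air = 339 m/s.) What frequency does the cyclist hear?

140 km/h = 38.89 m/s; 37 km/h = 10.28 m/s.
The cyclist is behind, so the train is moving away from it while the cyclist is moving toward the train.
Both move, so f' = f · (v + v_o)/(v + v_s).
f' = 273 × (339 + 10.28)/(339 + 38.89) = 273 × 349.28/377.89 ≈ 252 Hz.

252 Hz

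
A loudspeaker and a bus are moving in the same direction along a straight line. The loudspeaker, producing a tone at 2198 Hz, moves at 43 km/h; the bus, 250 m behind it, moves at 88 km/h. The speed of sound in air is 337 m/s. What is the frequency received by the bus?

2277 Hz

43 km/h = 11.94 m/s; 88 km/h = 24.44 m/s.
The bus is behind, so the loudspeaker is moving away from it while the bus is moving toward the loudspeaker.
Both move, so f' = f · (v + v_o)/(v + v_s).
f' = 2198 × (337 + 24.44)/(337 + 11.94) = 2198 × 361.44/348.94 ≈ 2277 Hz.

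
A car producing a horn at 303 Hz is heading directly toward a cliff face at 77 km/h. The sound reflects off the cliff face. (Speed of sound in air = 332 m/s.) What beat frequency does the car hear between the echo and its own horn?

41.7 Hz

77 km/h = 21.39 m/s.
The cliff face receives the sound from a moving source: f₁ = f₀ · v/(v − v_e) = 303 × 332/310.61 ≈ 323.9 Hz.
On the return leg the car is a moving observer: f₂ = f₁ · (v + v_e)/v = 323.9 × 353.39/332 ≈ 344.7 Hz.
Beat against the emitted tone: |f₂ − f₀| = 2v_e·f₀/(v − v_e) = 2 × 21.39 × 303/310.61 ≈ 41.7 Hz.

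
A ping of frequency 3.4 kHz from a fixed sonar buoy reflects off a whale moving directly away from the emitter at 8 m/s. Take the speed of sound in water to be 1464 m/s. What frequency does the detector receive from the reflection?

3.36 kHz

The whale first receives the wave as a moving observer: f₁ = f₀ · (v − u)/v = 3.4 × (1464 − 8)/1464 ≈ 3.38 kHz.
The reflection then acts as a moving source: f₂ = f₁ · v/(v + u) ≈ 3.36 kHz.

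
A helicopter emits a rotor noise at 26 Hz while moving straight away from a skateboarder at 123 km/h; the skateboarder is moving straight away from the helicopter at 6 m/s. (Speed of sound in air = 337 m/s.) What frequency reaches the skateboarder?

23.2 Hz

123 km/h = 34.17 m/s.
Both move, so f' = f · (v − v_o)/(v + v_s).
f' = 26 × (337 − 6)/(337 + 34.17) = 26 × 331/371.17 ≈ 23.2 Hz.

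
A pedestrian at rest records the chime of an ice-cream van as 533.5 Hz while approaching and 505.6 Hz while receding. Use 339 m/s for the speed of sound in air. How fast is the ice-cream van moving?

f₁/f₂ = (v + v_s)/(v − v_s), so v_s = v · (f₁ − f₂)/(f₁ + f₂).
v_s = 339 × (533.5 − 505.6)/(533.5 + 505.6) = 339 × 27.9/1039.1 ≈ 9.1 m/s.

9.1 m/s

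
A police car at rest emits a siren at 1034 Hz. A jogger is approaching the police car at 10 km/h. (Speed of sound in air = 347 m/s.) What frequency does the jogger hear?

1042 Hz

10 km/h = 2.778 m/s.
Only the observer moves, toward the source, so f' = f · (v + v_o)/v.
f' = 1034 × (347 + 2.778)/347 = 1034 × 349.78/347 ≈ 1042 Hz.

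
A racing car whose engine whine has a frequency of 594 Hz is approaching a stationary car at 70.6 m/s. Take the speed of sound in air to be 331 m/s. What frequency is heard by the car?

Moving source, stationary observer: f' = f · v/(v − v_s) since the source is approaching.
f' = 594 × 331/(331 − 70.6) = 594 × 331/260.4 ≈ 755 Hz.

755 Hz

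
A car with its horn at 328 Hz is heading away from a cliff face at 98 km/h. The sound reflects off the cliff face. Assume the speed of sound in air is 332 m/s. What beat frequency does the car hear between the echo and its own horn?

49.7 Hz

98 km/h = 27.22 m/s.
The cliff face receives the sound from a moving source: f₁ = f₀ · v/(v + v_e) = 328 × 332/359.22 ≈ 303.1 Hz.
On the return leg the car is a moving observer: f₂ = f₁ · (v − v_e)/v = 303.1 × 304.78/332 ≈ 278.3 Hz.
Equivalently f₂ = f₀ · (v − v_e)/(v + v_e).
Beat against the emitted tone: |f₂ − f₀| = 2v_e·f₀/(v + v_e) = 2 × 27.22 × 328/359.22 ≈ 49.7 Hz.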